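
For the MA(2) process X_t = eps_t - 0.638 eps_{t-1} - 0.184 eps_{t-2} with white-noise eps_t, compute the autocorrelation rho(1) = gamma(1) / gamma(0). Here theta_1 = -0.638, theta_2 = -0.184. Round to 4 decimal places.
\rho(1) = -0.3613

For an MA(q) process with theta_0 = 1, the autocovariance is
  gamma(k) = sigma^2 * sum_{i=0..q-k} theta_i * theta_{i+k},
and rho(k) = gamma(k) / gamma(0). Sigma^2 cancels.
  numerator   = (1)*(-0.638) + (-0.638)*(-0.184) = -0.520608.
  denominator = (1)^2 + (-0.638)^2 + (-0.184)^2 = 1.4409.
  rho(1) = -0.520608 / 1.4409 = -0.3613.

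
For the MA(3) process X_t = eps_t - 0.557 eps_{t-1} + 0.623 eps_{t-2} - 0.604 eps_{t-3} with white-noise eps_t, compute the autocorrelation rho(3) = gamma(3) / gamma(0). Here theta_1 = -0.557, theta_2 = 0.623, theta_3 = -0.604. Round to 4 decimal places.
\rho(3) = -0.2927

For an MA(q) process with theta_0 = 1, the autocovariance is
  gamma(k) = sigma^2 * sum_{i=0..q-k} theta_i * theta_{i+k},
and rho(k) = gamma(k) / gamma(0). Sigma^2 cancels.
  numerator   = (1)*(-0.604) = -0.604.
  denominator = (1)^2 + (-0.557)^2 + (0.623)^2 + (-0.604)^2 = 2.063194.
  rho(3) = -0.604 / 2.063194 = -0.2927.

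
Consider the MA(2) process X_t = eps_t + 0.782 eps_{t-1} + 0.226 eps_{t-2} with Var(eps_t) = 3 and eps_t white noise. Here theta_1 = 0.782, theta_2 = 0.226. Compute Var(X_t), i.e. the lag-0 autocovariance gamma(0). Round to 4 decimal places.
\gamma(0) = 4.9878

For an MA(q) process X_t = eps_t + sum_i theta_i eps_{t-i} with
Var(eps_t) = sigma^2, the variance is
  gamma(0) = sigma^2 * (1 + sum_i theta_i^2).
  sum_i theta_i^2 = (0.782)^2 + (0.226)^2 = 0.611524 + 0.051076 = 0.6626.
  gamma(0) = 3 * (1 + 0.6626) = 3 * 1.6626 = 4.9878.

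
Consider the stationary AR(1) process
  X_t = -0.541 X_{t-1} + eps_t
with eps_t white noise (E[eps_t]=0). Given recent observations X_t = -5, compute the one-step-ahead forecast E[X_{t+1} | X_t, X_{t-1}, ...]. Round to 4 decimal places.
E[X_{t+1} \mid \mathcal F_t] = 2.7050

For an AR(p) model X_t = c + sum_i phi_i X_{t-i} + eps_t, the
one-step-ahead conditional mean is
  E[X_{t+1} | X_t, ...] = c + sum_i phi_i X_{t+1-i}.
Substitute known values:
  E[X_{t+1} | ...] = (-0.541) * (-5)
                   = 2.7050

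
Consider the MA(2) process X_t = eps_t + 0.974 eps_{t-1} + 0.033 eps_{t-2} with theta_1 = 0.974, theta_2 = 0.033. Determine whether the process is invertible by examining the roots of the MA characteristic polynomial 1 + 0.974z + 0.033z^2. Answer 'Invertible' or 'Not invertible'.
\text{Invertible}

The MA(q) characteristic polynomial is P(z) = 1 + 0.974z + 0.033z^2.
Invertibility requires all roots to lie outside the unit circle, i.e. |z| > 1 for every root.
Set 1 + (0.974) z + (0.033) z^2 = 0, i.e. a z^2 + b z + c = 0 with a = 0.033, b = 0.974, c = 1.
Discriminant D = b^2 - 4ac = (0.974)^2 - 4*(0.033)*1 = 0.948676 - (0.132) = 0.816676.
D >= 0, so the roots are real: z = (-b +/- sqrt(D)) / (2a) = (-0.974 +/- 0.903701) / (0.066).
  z_1 = (-0.974 + 0.903701) / (0.066) = -1.0651,   |z_1| = 1.0651.
  z_2 = (-0.974 - 0.903701) / (0.066) = -28.45,   |z_2| = 28.45.
Moduli of all roots: 1.0651, 28.4500.
All moduli strictly greater than 1? Yes.
Verdict: Invertible.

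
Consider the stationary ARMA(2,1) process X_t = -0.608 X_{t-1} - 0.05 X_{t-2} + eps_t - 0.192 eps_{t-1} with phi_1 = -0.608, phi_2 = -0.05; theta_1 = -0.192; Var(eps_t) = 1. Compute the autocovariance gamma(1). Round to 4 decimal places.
\gamma(1) = -1.2826

Multiply the model equation by X_{t-k} and take expectations. With theta_0 = psi_0 = 1 and psi_j the MA(infinity) weights, this gives
  gamma(k) - sum_i phi_i gamma(k-i) = c_k,
  c_k = sigma^2 * sum_{j=k..q} theta_j psi_{j-k}   (c_k = 0 for k > q),
using gamma(-m) = gamma(m).
psi-weights needed (psi_j = theta_j + sum_i phi_i psi_{j-i}):
  psi_1 = theta_1 + phi_1 = -0.192 + (-0.608) = -0.8
Right-hand sides:
  c_0 = sigma^2 (1 + theta_1 psi_1) = 1 * (1 + (-0.192)(-0.8)) = 1 * 1.1536 = 1.1536
  c_1 = sigma^2 theta_1 = 1 * (-0.192) = -0.192
  c_2 = 0
Equations for k = 0, 1, 2 (AR order 2, c_2 = 0):
  (E0) gamma(0) = phi_1 gamma(1) + phi_2 gamma(2) + c_0
  (E1) gamma(1) = phi_1 gamma(0) + phi_2 gamma(1) + c_1
  (E2) gamma(2) = phi_1 gamma(1) + phi_2 gamma(0)
From (E1): gamma(1) = A gamma(0) + B with
  A = phi_1 / (1 - phi_2) = -0.608 / 1.05 = -0.579048,   B = c_1 / (1 - phi_2) = -0.192 / 1.05 = -0.182857.
Insert (E2) into (E0): gamma(0) (1 - phi_2^2) = phi_1 (1 + phi_2) gamma(1) + c_0.
  phi_1 (1 + phi_2) = (-0.608)(0.95) = -0.5776,   1 - phi_2^2 = 0.9975.
Replace gamma(1) by A gamma(0) + B and collect gamma(0):
  gamma(0) [0.9975 - (-0.5776)(-0.579048)] = (-0.5776)(-0.182857) + 1.1536
  gamma(0) * 0.663042 = 1.259218
  gamma(0) = 1.259218 / 0.663042 = 1.899153.
  gamma(1) = A gamma(0) + B = (-0.579048)(1.899153) + (-0.182857) = -1.282557.
Therefore gamma(1) = -1.2826 (to 4 decimal places).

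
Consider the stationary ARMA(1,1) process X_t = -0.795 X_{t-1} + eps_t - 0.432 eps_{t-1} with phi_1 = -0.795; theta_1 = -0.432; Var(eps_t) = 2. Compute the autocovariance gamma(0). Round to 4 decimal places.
\gamma(0) = 10.1828

Multiply the model equation by X_{t-k} and take expectations. With theta_0 = psi_0 = 1 and psi_j the MA(infinity) weights, this gives
  gamma(k) - sum_i phi_i gamma(k-i) = c_k,
  c_k = sigma^2 * sum_{j=k..q} theta_j psi_{j-k}   (c_k = 0 for k > q),
using gamma(-m) = gamma(m).
psi-weights needed (psi_j = theta_j + sum_i phi_i psi_{j-i}):
  psi_1 = theta_1 + phi_1 = -0.432 + (-0.795) = -1.227
Right-hand sides:
  c_0 = sigma^2 (1 + theta_1 psi_1) = 2 * (1 + (-0.432)(-1.227)) = 2 * 1.530064 = 3.060128
  c_1 = sigma^2 theta_1 = 2 * (-0.432) = -0.864
  c_2 = 0
Equations for k = 0 and k = 1 (AR order 1):
  gamma(0) = phi_1 gamma(1) + c_0
  gamma(1) = phi_1 gamma(0) + c_1
Substituting the second into the first: gamma(0) (1 - phi_1^2) = c_0 + phi_1 c_1, so
  gamma(0) = (c_0 + phi_1 c_1) / (1 - phi_1^2) = (3.060128 + (-0.795)(-0.864)) / (1 - (-0.795)^2) = 3.747008 / 0.367975 = 10.182779.
Therefore gamma(0) = 10.1828 (to 4 decimal places).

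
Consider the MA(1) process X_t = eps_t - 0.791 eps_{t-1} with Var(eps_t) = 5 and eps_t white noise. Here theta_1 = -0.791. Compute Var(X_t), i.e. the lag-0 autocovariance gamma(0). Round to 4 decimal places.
\gamma(0) = 8.1284

For an MA(q) process X_t = eps_t + sum_i theta_i eps_{t-i} with
Var(eps_t) = sigma^2, the variance is
  gamma(0) = sigma^2 * (1 + sum_i theta_i^2).
  sum_i theta_i^2 = (-0.791)^2 = 0.625681.
  gamma(0) = 5 * (1 + 0.625681) = 5 * 1.625681 = 8.128405, which rounds to 8.1284.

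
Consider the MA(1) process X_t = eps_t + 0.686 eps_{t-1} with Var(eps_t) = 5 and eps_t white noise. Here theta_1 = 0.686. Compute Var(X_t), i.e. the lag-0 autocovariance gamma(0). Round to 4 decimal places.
\gamma(0) = 7.3530

For an MA(q) process X_t = eps_t + sum_i theta_i eps_{t-i} with
Var(eps_t) = sigma^2, the variance is
  gamma(0) = sigma^2 * (1 + sum_i theta_i^2).
  sum_i theta_i^2 = (0.686)^2 = 0.470596.
  gamma(0) = 5 * (1 + 0.470596) = 5 * 1.470596 = 7.35298, which rounds to 7.3530.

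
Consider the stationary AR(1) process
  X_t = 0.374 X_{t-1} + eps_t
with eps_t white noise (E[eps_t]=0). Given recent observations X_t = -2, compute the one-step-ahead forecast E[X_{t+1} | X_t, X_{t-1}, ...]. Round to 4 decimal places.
E[X_{t+1} \mid \mathcal F_t] = -0.7480

For an AR(p) model X_t = c + sum_i phi_i X_{t-i} + eps_t, the
one-step-ahead conditional mean is
  E[X_{t+1} | X_t, ...] = c + sum_i phi_i X_{t+1-i}.
Substitute known values:
  E[X_{t+1} | ...] = (0.374) * (-2)
                   = -0.7480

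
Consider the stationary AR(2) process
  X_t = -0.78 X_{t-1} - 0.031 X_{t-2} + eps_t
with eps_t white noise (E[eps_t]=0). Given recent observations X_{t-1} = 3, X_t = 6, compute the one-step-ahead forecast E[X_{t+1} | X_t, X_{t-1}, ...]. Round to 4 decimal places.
E[X_{t+1} \mid \mathcal F_t] = -4.7730

For an AR(p) model X_t = c + sum_i phi_i X_{t-i} + eps_t, the
one-step-ahead conditional mean is
  E[X_{t+1} | X_t, ...] = c + sum_i phi_i X_{t+1-i}.
Substitute known values:
  E[X_{t+1} | ...] = (-0.78) * (6) + (-0.031) * (3)
                   = -4.7730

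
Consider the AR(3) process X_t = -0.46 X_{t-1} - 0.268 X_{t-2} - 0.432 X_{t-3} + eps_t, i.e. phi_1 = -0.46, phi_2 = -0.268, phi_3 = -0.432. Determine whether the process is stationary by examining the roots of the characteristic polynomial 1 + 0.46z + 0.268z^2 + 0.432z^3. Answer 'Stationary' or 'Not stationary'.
\text{Stationary}

The AR(p) characteristic polynomial is P(z) = 1 + 0.46z + 0.268z^2 + 0.432z^3.
Stationarity requires all roots to lie outside the unit circle, i.e. |z| > 1 for every root.
Degree 3: look for a simple real root z0 first, then factor out (1 - z/z0) and solve the remaining quadratic.
Testing z0 = -1.25: P(-1.25) = 1 + (0.46)(-1.25) + (0.268)(-1.25)^2 + (0.432)(-1.25)^3
  = 1 + (-0.575) + (0.41875) + (-0.84375) = 0.  So z_0 = -1.25 is a root, |z_0| = 1.25.
Divide out the factor (1 + 0.8 z) = (1 - z/z0) (since 1/z0 = -0.8):
  P(z) = (1 + 0.8 z)(1 + (-0.34) z + (0.54) z^2)
  [check: z-coef -0.34 - (-0.8) = 0.46; z^2-coef 0.54 - (-0.8)(-0.34) = 0.268; z^3-coef -(-0.8)(0.54) = 0.432.]
Remaining roots from the quadratic factor 1 + (-0.34) z + (0.54) z^2:
  Set 1 + (-0.34) z + (0.54) z^2 = 0, i.e. a z^2 + b z + c = 0 with a = 0.54, b = -0.34, c = 1.
  Discriminant D = b^2 - 4ac = (-0.34)^2 - 4*(0.54)*1 = 0.1156 - (2.16) = -2.0444.
  D < 0, so the roots are the complex-conjugate pair z = (-b +/- i sqrt(-D)) / (2a) = 0.3148 +/- 1.3239i.
  For a conjugate pair |z|^2 = z * conj(z) = (product of roots) = c/a = 1/(0.54) = 1.851852, so |z| = sqrt(1.851852) = 1.3608 for both roots.
Moduli of all roots: 1.2500, 1.3608, 1.3608.
All moduli strictly greater than 1? Yes.
Verdict: Stationary.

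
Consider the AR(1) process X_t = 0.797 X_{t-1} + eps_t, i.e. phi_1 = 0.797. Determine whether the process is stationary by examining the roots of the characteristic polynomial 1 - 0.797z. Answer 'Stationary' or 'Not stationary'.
\text{Stationary}

The AR(p) characteristic polynomial is P(z) = 1 - 0.797z.
Stationarity requires all roots to lie outside the unit circle, i.e. |z| > 1 for every root.
This is linear in z: 1 + (-0.797) z = 0  =>  z = -1/(-0.797) = 1.254705,  |z| = 1.254705.
Moduli of all roots: 1.2547.
All moduli strictly greater than 1? Yes.
Verdict: Stationary.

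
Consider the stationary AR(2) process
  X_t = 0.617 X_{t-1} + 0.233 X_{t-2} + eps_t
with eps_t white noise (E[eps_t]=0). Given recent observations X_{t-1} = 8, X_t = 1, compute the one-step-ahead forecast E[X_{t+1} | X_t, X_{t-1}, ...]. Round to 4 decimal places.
E[X_{t+1} \mid \mathcal F_t] = 2.4810

For an AR(p) model X_t = c + sum_i phi_i X_{t-i} + eps_t, the
one-step-ahead conditional mean is
  E[X_{t+1} | X_t, ...] = c + sum_i phi_i X_{t+1-i}.
Substitute known values:
  E[X_{t+1} | ...] = (0.617) * (1) + (0.233) * (8)
                   = 2.4810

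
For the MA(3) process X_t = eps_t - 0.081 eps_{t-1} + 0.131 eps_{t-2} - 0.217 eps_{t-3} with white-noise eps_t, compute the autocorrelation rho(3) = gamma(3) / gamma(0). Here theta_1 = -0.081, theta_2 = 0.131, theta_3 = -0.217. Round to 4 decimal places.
\rho(3) = -0.2027

For an MA(q) process with theta_0 = 1, the autocovariance is
  gamma(k) = sigma^2 * sum_{i=0..q-k} theta_i * theta_{i+k},
and rho(k) = gamma(k) / gamma(0). Sigma^2 cancels.
  numerator   = (1)*(-0.217) = -0.217.
  denominator = (1)^2 + (-0.081)^2 + (0.131)^2 + (-0.217)^2 = 1.070811.
  rho(3) = -0.217 / 1.070811 = -0.2027.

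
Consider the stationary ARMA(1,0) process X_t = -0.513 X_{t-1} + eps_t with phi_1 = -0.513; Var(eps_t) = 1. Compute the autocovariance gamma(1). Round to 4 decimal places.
\gamma(1) = -0.6962

Multiply the model equation by X_{t-k} and take expectations. With theta_0 = psi_0 = 1 and psi_j the MA(infinity) weights, this gives
  gamma(k) - sum_i phi_i gamma(k-i) = c_k,
  c_k = sigma^2 * sum_{j=k..q} theta_j psi_{j-k}   (c_k = 0 for k > q),
using gamma(-m) = gamma(m).
Pure AR (q = 0): c_0 = sigma^2 = 1, c_k = 0 for k >= 1.
Equations for k = 0 and k = 1 (AR order 1):
  gamma(0) = phi_1 gamma(1) + c_0
  gamma(1) = phi_1 gamma(0) + c_1
Substituting the second into the first: gamma(0) (1 - phi_1^2) = c_0 + phi_1 c_1, so
  gamma(0) = c_0 / (1 - phi_1^2) = 1 / (1 - (-0.513)^2) = 1 / 0.736831 = 1.357163.
  gamma(1) = phi_1 gamma(0) = (-0.513)(1.357163) = -0.696225.
Therefore gamma(1) = -0.6962 (to 4 decimal places).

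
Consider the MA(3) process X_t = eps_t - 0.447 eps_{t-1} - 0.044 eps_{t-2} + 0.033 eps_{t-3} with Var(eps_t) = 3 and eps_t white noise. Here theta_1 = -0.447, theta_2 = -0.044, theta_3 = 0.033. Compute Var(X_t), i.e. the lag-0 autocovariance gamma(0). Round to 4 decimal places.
\gamma(0) = 3.6085

For an MA(q) process X_t = eps_t + sum_i theta_i eps_{t-i} with
Var(eps_t) = sigma^2, the variance is
  gamma(0) = sigma^2 * (1 + sum_i theta_i^2).
  sum_i theta_i^2 = (-0.447)^2 + (-0.044)^2 + (0.033)^2 = 0.199809 + 0.001936 + 0.001089 = 0.202834.
  gamma(0) = 3 * (1 + 0.202834) = 3 * 1.202834 = 3.608502, which rounds to 3.6085.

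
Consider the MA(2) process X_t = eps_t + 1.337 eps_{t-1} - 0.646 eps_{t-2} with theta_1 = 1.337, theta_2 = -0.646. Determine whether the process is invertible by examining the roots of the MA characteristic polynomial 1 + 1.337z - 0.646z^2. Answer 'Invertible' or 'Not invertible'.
\text{Not invertible}

The MA(q) characteristic polynomial is P(z) = 1 + 1.337z - 0.646z^2.
Invertibility requires all roots to lie outside the unit circle, i.e. |z| > 1 for every root.
Set 1 + (1.337) z + (-0.646) z^2 = 0, i.e. a z^2 + b z + c = 0 with a = -0.646, b = 1.337, c = 1.
Discriminant D = b^2 - 4ac = (1.337)^2 - 4*(-0.646)*1 = 1.787569 - (-2.584) = 4.371569.
D >= 0, so the roots are real: z = (-b +/- sqrt(D)) / (2a) = (-1.337 +/- 2.09083) / (-1.292).
  z_1 = (-1.337 + 2.09083) / (-1.292) = -0.5835,   |z_1| = 0.5835.
  z_2 = (-1.337 - 2.09083) / (-1.292) = 2.6531,   |z_2| = 2.6531.
Moduli of all roots: 0.5835, 2.6531.
All moduli strictly greater than 1? No.
Verdict: Not invertible.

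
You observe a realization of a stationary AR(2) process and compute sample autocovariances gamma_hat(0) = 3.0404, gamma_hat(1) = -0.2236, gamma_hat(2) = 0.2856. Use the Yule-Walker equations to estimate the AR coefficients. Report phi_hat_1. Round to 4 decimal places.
\hat\phi_{1} = -0.0670

The Yule-Walker equations for an AR(p) process read, in matrix form,
  Gamma_p phi = r_p,   with   (Gamma_p)_{ij} = gamma(|i - j|),
                       (r_p)_i = gamma(i),   i,j = 1..p.
Substitute the sample gammas (Toeplitz matrix and right-hand side of size 2):
  Gamma_p = [[3.0404, -0.2236], [-0.2236, 3.0404]]
  r_p     = [-0.2236, 0.2856]
Written out:
  3.0404 phi_1 - 0.2236 phi_2 = -0.2236
  -0.2236 phi_1 + 3.0404 phi_2 = 0.2856
Solve by Cramer's rule:
  det = gamma(0)^2 - gamma(1)^2 = (3.0404)^2 - (-0.2236)^2 = 9.24403216 - 0.04999696 = 9.1940352
  phi_hat_1 = [gamma(1) gamma(0) - gamma(1) gamma(2)] / det = [(-0.2236)(3.0404) - (-0.2236)(0.2856)] / 9.1940352 = -0.61597328 / 9.1940352 = -0.067
  phi_hat_2 = [gamma(0) gamma(2) - gamma(1)^2] / det = [(3.0404)(0.2856) - (-0.2236)^2] / 9.1940352 = 0.81834128 / 9.1940352 = 0.089
So phi_hat = [-0.0670, 0.0890].
Therefore phi_hat_1 = -0.0670.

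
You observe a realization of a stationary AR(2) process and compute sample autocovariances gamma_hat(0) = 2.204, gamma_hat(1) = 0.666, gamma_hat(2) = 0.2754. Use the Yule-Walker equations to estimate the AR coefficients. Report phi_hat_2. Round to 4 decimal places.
\hat\phi_{2} = 0.0370

The Yule-Walker equations for an AR(p) process read, in matrix form,
  Gamma_p phi = r_p,   with   (Gamma_p)_{ij} = gamma(|i - j|),
                       (r_p)_i = gamma(i),   i,j = 1..p.
Substitute the sample gammas (Toeplitz matrix and right-hand side of size 2):
  Gamma_p = [[2.204, 0.666], [0.666, 2.204]]
  r_p     = [0.666, 0.2754]
Written out:
  2.204 phi_1 + 0.666 phi_2 = 0.666
  0.666 phi_1 + 2.204 phi_2 = 0.2754
Solve by Cramer's rule:
  det = gamma(0)^2 - gamma(1)^2 = (2.204)^2 - (0.666)^2 = 4.857616 - 0.443556 = 4.41406
  phi_hat_1 = [gamma(1) gamma(0) - gamma(1) gamma(2)] / det = [(0.666)(2.204) - (0.666)(0.2754)] / 4.41406 = 1.2844476 / 4.41406 = 0.291
  phi_hat_2 = [gamma(0) gamma(2) - gamma(1)^2] / det = [(2.204)(0.2754) - (0.666)^2] / 4.41406 = 0.1634256 / 4.41406 = 0.037
So phi_hat = [0.2910, 0.0370].
Therefore phi_hat_2 = 0.0370.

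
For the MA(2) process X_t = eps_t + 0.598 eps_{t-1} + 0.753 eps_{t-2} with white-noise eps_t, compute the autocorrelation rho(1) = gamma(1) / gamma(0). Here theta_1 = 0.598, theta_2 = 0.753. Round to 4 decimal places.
\rho(1) = 0.5447

For an MA(q) process with theta_0 = 1, the autocovariance is
  gamma(k) = sigma^2 * sum_{i=0..q-k} theta_i * theta_{i+k},
and rho(k) = gamma(k) / gamma(0). Sigma^2 cancels.
  numerator   = (1)*(0.598) + (0.598)*(0.753) = 1.048294.
  denominator = (1)^2 + (0.598)^2 + (0.753)^2 = 1.924613.
  rho(1) = 1.048294 / 1.924613 = 0.5447.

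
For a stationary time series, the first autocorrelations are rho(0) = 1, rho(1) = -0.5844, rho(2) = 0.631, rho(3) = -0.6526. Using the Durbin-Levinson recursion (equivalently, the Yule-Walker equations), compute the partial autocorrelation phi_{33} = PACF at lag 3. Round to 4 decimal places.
\phi_{33} = -0.3559

The PACF at lag k is phi_{kk}, the last component of the solution
to the Yule-Walker system G_k phi = r_k where
  (G_k)_{ij} = rho(|i - j|), (r_k)_i = rho(i), i,j = 1..k.
Equivalently, Durbin-Levinson gives phi_{kk} iteratively:
  phi_{11} = rho(1)
  phi_{kk} = [rho(k) - sum_{j=1..k-1} phi_{k-1,j} rho(k-j)]
            / [1 - sum_{j=1..k-1} phi_{k-1,j} rho(j)],
  phi_{k,j} = phi_{k-1,j} - phi_{kk} phi_{k-1,k-j},  j = 1..k-1.
Step k = 1:
  phi_11 = rho(1) = -0.5844.
Step k = 2:
  phi_22 = [rho(2) - phi_11 rho(1)] / [1 - phi_11 rho(1)] = [0.631 - (-0.5844)(-0.5844)] / [1 - (-0.5844)(-0.5844)]
         = 0.28947664 / 0.65847664 = 0.439616.
  Update: phi_21 = phi_11 - phi_22 phi_11 = -0.5844 - (0.439616)(-0.5844) = -0.327489.
Step k = 3:
  phi_33 = [rho(3) - phi_21 rho(2) - phi_22 rho(1)] / [1 - phi_21 rho(1) - phi_22 rho(2)]
    numerator   = -0.6526 - (-0.327489)(0.631) - (0.439616)(-0.5844) = -0.1890433
    denominator = 1 - (-0.327489)(-0.5844) - (0.439616)(0.631) = 0.53121818
  phi_33 = -0.1890433 / 0.53121818 = -0.3559.
Therefore phi_{33} = -0.3559.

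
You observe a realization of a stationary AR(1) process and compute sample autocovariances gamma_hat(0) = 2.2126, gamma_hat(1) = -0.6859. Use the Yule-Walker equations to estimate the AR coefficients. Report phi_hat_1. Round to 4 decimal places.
\hat\phi_{1} = -0.3100

The Yule-Walker equations for an AR(p) process read, in matrix form,
  Gamma_p phi = r_p,   with   (Gamma_p)_{ij} = gamma(|i - j|),
                       (r_p)_i = gamma(i),   i,j = 1..p.
Substitute the sample gammas (Toeplitz matrix and right-hand side of size 1):
  Gamma_p = [[2.2126]]
  r_p     = [-0.6859]
With p = 1 this is the single equation gamma(0) phi_1 = gamma(1):
  phi_hat_1 = gamma(1) / gamma(0) = -0.6859 / 2.2126 = -0.3100.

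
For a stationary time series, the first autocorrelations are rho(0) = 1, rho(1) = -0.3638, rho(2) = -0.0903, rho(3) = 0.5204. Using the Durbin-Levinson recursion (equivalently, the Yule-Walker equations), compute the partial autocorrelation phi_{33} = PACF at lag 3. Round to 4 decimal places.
\phi_{33} = 0.4759

The PACF at lag k is phi_{kk}, the last component of the solution
to the Yule-Walker system G_k phi = r_k where
  (G_k)_{ij} = rho(|i - j|), (r_k)_i = rho(i), i,j = 1..k.
Equivalently, Durbin-Levinson gives phi_{kk} iteratively:
  phi_{11} = rho(1)
  phi_{kk} = [rho(k) - sum_{j=1..k-1} phi_{k-1,j} rho(k-j)]
            / [1 - sum_{j=1..k-1} phi_{k-1,j} rho(j)],
  phi_{k,j} = phi_{k-1,j} - phi_{kk} phi_{k-1,k-j},  j = 1..k-1.
Step k = 1:
  phi_11 = rho(1) = -0.3638.
Step k = 2:
  phi_22 = [rho(2) - phi_11 rho(1)] / [1 - phi_11 rho(1)] = [-0.0903 - (-0.3638)(-0.3638)] / [1 - (-0.3638)(-0.3638)]
         = -0.22265044 / 0.86764956 = -0.256613.
  Update: phi_21 = phi_11 - phi_22 phi_11 = -0.3638 - (-0.256613)(-0.3638) = -0.457156.
Step k = 3:
  phi_33 = [rho(3) - phi_21 rho(2) - phi_22 rho(1)] / [1 - phi_21 rho(1) - phi_22 rho(2)]
    numerator   = 0.5204 - (-0.457156)(-0.0903) - (-0.256613)(-0.3638) = 0.38576289
    denominator = 1 - (-0.457156)(-0.3638) - (-0.256613)(-0.0903) = 0.81051449
  phi_33 = 0.38576289 / 0.81051449 = 0.4759.
Therefore phi_{33} = 0.4759.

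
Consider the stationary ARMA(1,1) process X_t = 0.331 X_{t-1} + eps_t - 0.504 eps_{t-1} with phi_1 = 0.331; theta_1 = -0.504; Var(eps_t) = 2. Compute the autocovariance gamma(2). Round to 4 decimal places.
\gamma(2) = -0.1072

Multiply the model equation by X_{t-k} and take expectations. With theta_0 = psi_0 = 1 and psi_j the MA(infinity) weights, this gives
  gamma(k) - sum_i phi_i gamma(k-i) = c_k,
  c_k = sigma^2 * sum_{j=k..q} theta_j psi_{j-k}   (c_k = 0 for k > q),
using gamma(-m) = gamma(m).
psi-weights needed (psi_j = theta_j + sum_i phi_i psi_{j-i}):
  psi_1 = theta_1 + phi_1 = -0.504 + (0.331) = -0.173
Right-hand sides:
  c_0 = sigma^2 (1 + theta_1 psi_1) = 2 * (1 + (-0.504)(-0.173)) = 2 * 1.087192 = 2.174384
  c_1 = sigma^2 theta_1 = 2 * (-0.504) = -1.008
  c_2 = 0
Equations for k = 0 and k = 1 (AR order 1):
  gamma(0) = phi_1 gamma(1) + c_0
  gamma(1) = phi_1 gamma(0) + c_1
Substituting the second into the first: gamma(0) (1 - phi_1^2) = c_0 + phi_1 c_1, so
  gamma(0) = (c_0 + phi_1 c_1) / (1 - phi_1^2) = (2.174384 + (0.331)(-1.008)) / (1 - (0.331)^2) = 1.840736 / 0.890439 = 2.067223.
  gamma(1) = phi_1 gamma(0) + c_1 = (0.331)(2.067223) + (-1.008) = -0.323749.
For k = 2 (> q): gamma(2) = phi_1 gamma(1) = (0.331)(-0.323749) = -0.107161.
Therefore gamma(2) = -0.1072 (to 4 decimal places).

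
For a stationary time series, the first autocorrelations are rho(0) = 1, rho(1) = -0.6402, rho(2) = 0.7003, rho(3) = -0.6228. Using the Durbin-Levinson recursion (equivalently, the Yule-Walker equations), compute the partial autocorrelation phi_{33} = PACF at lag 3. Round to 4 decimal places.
\phi_{33} = -0.1790

The PACF at lag k is phi_{kk}, the last component of the solution
to the Yule-Walker system G_k phi = r_k where
  (G_k)_{ij} = rho(|i - j|), (r_k)_i = rho(i), i,j = 1..k.
Equivalently, Durbin-Levinson gives phi_{kk} iteratively:
  phi_{11} = rho(1)
  phi_{kk} = [rho(k) - sum_{j=1..k-1} phi_{k-1,j} rho(k-j)]
            / [1 - sum_{j=1..k-1} phi_{k-1,j} rho(j)],
  phi_{k,j} = phi_{k-1,j} - phi_{kk} phi_{k-1,k-j},  j = 1..k-1.
Step k = 1:
  phi_11 = rho(1) = -0.6402.
Step k = 2:
  phi_22 = [rho(2) - phi_11 rho(1)] / [1 - phi_11 rho(1)] = [0.7003 - (-0.6402)(-0.6402)] / [1 - (-0.6402)(-0.6402)]
         = 0.29044396 / 0.59014396 = 0.492158.
  Update: phi_21 = phi_11 - phi_22 phi_11 = -0.6402 - (0.492158)(-0.6402) = -0.325121.
Step k = 3:
  phi_33 = [rho(3) - phi_21 rho(2) - phi_22 rho(1)] / [1 - phi_21 rho(1) - phi_22 rho(2)]
    numerator   = -0.6228 - (-0.325121)(0.7003) - (0.492158)(-0.6402) = -0.08003863
    denominator = 1 - (-0.325121)(-0.6402) - (0.492158)(0.7003) = 0.4471997
  phi_33 = -0.08003863 / 0.4471997 = -0.179.
Therefore phi_{33} = -0.1790.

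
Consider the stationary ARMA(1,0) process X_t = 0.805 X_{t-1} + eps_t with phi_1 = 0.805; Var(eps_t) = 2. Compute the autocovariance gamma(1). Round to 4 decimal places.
\gamma(1) = 4.5742

Multiply the model equation by X_{t-k} and take expectations. With theta_0 = psi_0 = 1 and psi_j the MA(infinity) weights, this gives
  gamma(k) - sum_i phi_i gamma(k-i) = c_k,
  c_k = sigma^2 * sum_{j=k..q} theta_j psi_{j-k}   (c_k = 0 for k > q),
using gamma(-m) = gamma(m).
Pure AR (q = 0): c_0 = sigma^2 = 2, c_k = 0 for k >= 1.
Equations for k = 0 and k = 1 (AR order 1):
  gamma(0) = phi_1 gamma(1) + c_0
  gamma(1) = phi_1 gamma(0) + c_1
Substituting the second into the first: gamma(0) (1 - phi_1^2) = c_0 + phi_1 c_1, so
  gamma(0) = c_0 / (1 - phi_1^2) = 2 / (1 - (0.805)^2) = 2 / 0.351975 = 5.682222.
  gamma(1) = phi_1 gamma(0) = (0.805)(5.682222) = 4.574189.
Therefore gamma(1) = 4.5742 (to 4 decimal places).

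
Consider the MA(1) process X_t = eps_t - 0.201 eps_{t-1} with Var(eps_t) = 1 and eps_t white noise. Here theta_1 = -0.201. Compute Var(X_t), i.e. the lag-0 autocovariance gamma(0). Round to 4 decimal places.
\gamma(0) = 1.0404

For an MA(q) process X_t = eps_t + sum_i theta_i eps_{t-i} with
Var(eps_t) = sigma^2, the variance is
  gamma(0) = sigma^2 * (1 + sum_i theta_i^2).
  sum_i theta_i^2 = (-0.201)^2 = 0.040401.
  gamma(0) = 1 * (1 + 0.040401) = 1 * 1.040401 = 1.040401, which rounds to 1.0404.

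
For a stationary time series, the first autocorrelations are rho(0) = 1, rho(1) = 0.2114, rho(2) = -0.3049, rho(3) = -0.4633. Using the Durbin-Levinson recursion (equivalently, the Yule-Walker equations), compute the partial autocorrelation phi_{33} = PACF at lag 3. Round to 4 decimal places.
\phi_{33} = -0.3600

The PACF at lag k is phi_{kk}, the last component of the solution
to the Yule-Walker system G_k phi = r_k where
  (G_k)_{ij} = rho(|i - j|), (r_k)_i = rho(i), i,j = 1..k.
Equivalently, Durbin-Levinson gives phi_{kk} iteratively:
  phi_{11} = rho(1)
  phi_{kk} = [rho(k) - sum_{j=1..k-1} phi_{k-1,j} rho(k-j)]
            / [1 - sum_{j=1..k-1} phi_{k-1,j} rho(j)],
  phi_{k,j} = phi_{k-1,j} - phi_{kk} phi_{k-1,k-j},  j = 1..k-1.
Step k = 1:
  phi_11 = rho(1) = 0.2114.
Step k = 2:
  phi_22 = [rho(2) - phi_11 rho(1)] / [1 - phi_11 rho(1)] = [-0.3049 - (0.2114)(0.2114)] / [1 - (0.2114)(0.2114)]
         = -0.34958996 / 0.95531004 = -0.365944.
  Update: phi_21 = phi_11 - phi_22 phi_11 = 0.2114 - (-0.365944)(0.2114) = 0.288761.
Step k = 3:
  phi_33 = [rho(3) - phi_21 rho(2) - phi_22 rho(1)] / [1 - phi_21 rho(1) - phi_22 rho(2)]
    numerator   = -0.4633 - (0.288761)(-0.3049) - (-0.365944)(0.2114) = -0.29789635
    denominator = 1 - (0.288761)(0.2114) - (-0.365944)(-0.3049) = 0.8273797
  phi_33 = -0.29789635 / 0.8273797 = -0.36.
Therefore phi_{33} = -0.3600.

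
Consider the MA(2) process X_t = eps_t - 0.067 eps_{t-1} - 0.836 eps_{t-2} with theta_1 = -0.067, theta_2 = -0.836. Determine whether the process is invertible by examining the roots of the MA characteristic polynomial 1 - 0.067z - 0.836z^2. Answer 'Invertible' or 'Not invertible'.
\text{Invertible}

The MA(q) characteristic polynomial is P(z) = 1 - 0.067z - 0.836z^2.
Invertibility requires all roots to lie outside the unit circle, i.e. |z| > 1 for every root.
Set 1 + (-0.067) z + (-0.836) z^2 = 0, i.e. a z^2 + b z + c = 0 with a = -0.836, b = -0.067, c = 1.
Discriminant D = b^2 - 4ac = (-0.067)^2 - 4*(-0.836)*1 = 0.004489 - (-3.344) = 3.348489.
D >= 0, so the roots are real: z = (-b +/- sqrt(D)) / (2a) = (0.067 +/- 1.829888) / (-1.672).
  z_1 = (0.067 + 1.829888) / (-1.672) = -1.1345,   |z_1| = 1.1345.
  z_2 = (0.067 - 1.829888) / (-1.672) = 1.0544,   |z_2| = 1.0544.
Moduli of all roots: 1.1345, 1.0544.
All moduli strictly greater than 1? Yes.
Verdict: Invertible.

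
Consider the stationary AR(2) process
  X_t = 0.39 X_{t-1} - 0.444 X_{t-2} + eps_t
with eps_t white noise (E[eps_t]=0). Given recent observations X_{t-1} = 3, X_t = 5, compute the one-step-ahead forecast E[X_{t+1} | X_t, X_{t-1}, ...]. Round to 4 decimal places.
E[X_{t+1} \mid \mathcal F_t] = 0.6180

For an AR(p) model X_t = c + sum_i phi_i X_{t-i} + eps_t, the
one-step-ahead conditional mean is
  E[X_{t+1} | X_t, ...] = c + sum_i phi_i X_{t+1-i}.
Substitute known values:
  E[X_{t+1} | ...] = (0.39) * (5) + (-0.444) * (3)
                   = 0.6180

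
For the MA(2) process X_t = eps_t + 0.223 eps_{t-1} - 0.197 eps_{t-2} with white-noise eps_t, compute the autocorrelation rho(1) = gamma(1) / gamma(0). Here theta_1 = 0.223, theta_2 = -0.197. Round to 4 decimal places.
\rho(1) = 0.1645

For an MA(q) process with theta_0 = 1, the autocovariance is
  gamma(k) = sigma^2 * sum_{i=0..q-k} theta_i * theta_{i+k},
and rho(k) = gamma(k) / gamma(0). Sigma^2 cancels.
  numerator   = (1)*(0.223) + (0.223)*(-0.197) = 0.179069.
  denominator = (1)^2 + (0.223)^2 + (-0.197)^2 = 1.088538.
  rho(1) = 0.179069 / 1.088538 = 0.1645.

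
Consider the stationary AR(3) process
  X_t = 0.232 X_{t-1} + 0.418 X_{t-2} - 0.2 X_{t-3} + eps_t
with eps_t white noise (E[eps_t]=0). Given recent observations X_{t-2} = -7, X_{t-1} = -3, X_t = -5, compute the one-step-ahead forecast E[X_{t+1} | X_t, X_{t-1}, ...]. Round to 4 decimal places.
E[X_{t+1} \mid \mathcal F_t] = -1.0140

For an AR(p) model X_t = c + sum_i phi_i X_{t-i} + eps_t, the
one-step-ahead conditional mean is
  E[X_{t+1} | X_t, ...] = c + sum_i phi_i X_{t+1-i}.
Substitute known values:
  E[X_{t+1} | ...] = (0.232) * (-5) + (0.418) * (-3) + (-0.2) * (-7)
                   = -1.0140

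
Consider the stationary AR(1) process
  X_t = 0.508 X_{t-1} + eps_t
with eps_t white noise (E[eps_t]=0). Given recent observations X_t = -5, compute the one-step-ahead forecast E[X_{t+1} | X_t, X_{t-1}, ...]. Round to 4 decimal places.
E[X_{t+1} \mid \mathcal F_t] = -2.5400

For an AR(p) model X_t = c + sum_i phi_i X_{t-i} + eps_t, the
one-step-ahead conditional mean is
  E[X_{t+1} | X_t, ...] = c + sum_i phi_i X_{t+1-i}.
Substitute known values:
  E[X_{t+1} | ...] = (0.508) * (-5)
                   = -2.5400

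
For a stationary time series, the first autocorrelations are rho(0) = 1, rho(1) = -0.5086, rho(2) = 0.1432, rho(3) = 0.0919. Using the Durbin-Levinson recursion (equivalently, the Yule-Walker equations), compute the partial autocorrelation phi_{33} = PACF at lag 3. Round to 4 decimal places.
\phi_{33} = 0.1339

The PACF at lag k is phi_{kk}, the last component of the solution
to the Yule-Walker system G_k phi = r_k where
  (G_k)_{ij} = rho(|i - j|), (r_k)_i = rho(i), i,j = 1..k.
Equivalently, Durbin-Levinson gives phi_{kk} iteratively:
  phi_{11} = rho(1)
  phi_{kk} = [rho(k) - sum_{j=1..k-1} phi_{k-1,j} rho(k-j)]
            / [1 - sum_{j=1..k-1} phi_{k-1,j} rho(j)],
  phi_{k,j} = phi_{k-1,j} - phi_{kk} phi_{k-1,k-j},  j = 1..k-1.
Step k = 1:
  phi_11 = rho(1) = -0.5086.
Step k = 2:
  phi_22 = [rho(2) - phi_11 rho(1)] / [1 - phi_11 rho(1)] = [0.1432 - (-0.5086)(-0.5086)] / [1 - (-0.5086)(-0.5086)]
         = -0.11547396 / 0.74132604 = -0.155767.
  Update: phi_21 = phi_11 - phi_22 phi_11 = -0.5086 - (-0.155767)(-0.5086) = -0.587823.
Step k = 3:
  phi_33 = [rho(3) - phi_21 rho(2) - phi_22 rho(1)] / [1 - phi_21 rho(1) - phi_22 rho(2)]
    numerator   = 0.0919 - (-0.587823)(0.1432) - (-0.155767)(-0.5086) = 0.09685327
    denominator = 1 - (-0.587823)(-0.5086) - (-0.155767)(0.1432) = 0.72333903
  phi_33 = 0.09685327 / 0.72333903 = 0.1339.
Therefore phi_{33} = 0.1339.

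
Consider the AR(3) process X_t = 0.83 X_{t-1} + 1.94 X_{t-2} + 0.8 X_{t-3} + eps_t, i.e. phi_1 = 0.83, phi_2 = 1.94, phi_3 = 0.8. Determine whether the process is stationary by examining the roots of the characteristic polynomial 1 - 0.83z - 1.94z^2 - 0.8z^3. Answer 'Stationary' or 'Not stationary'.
\text{Not stationary}

The AR(p) characteristic polynomial is P(z) = 1 - 0.83z - 1.94z^2 - 0.8z^3.
Stationarity requires all roots to lie outside the unit circle, i.e. |z| > 1 for every root.
Degree 3: look for a simple real root z0 first, then factor out (1 - z/z0) and solve the remaining quadratic.
Testing z0 = 0.5: P(0.5) = 1 + (-0.83)(0.5) + (-1.94)(0.5)^2 + (-0.8)(0.5)^3
  = 1 + (-0.415) + (-0.485) + (-0.1) = 0.  So z_0 = 0.5 is a root, |z_0| = 0.5.
Divide out the factor (1 - 2 z) = (1 - z/z0) (since 1/z0 = 2):
  P(z) = (1 - 2 z)(1 + (1.17) z + (0.4) z^2)
  [check: z-coef 1.17 - (2) = -0.83; z^2-coef 0.4 - (2)(1.17) = -1.94; z^3-coef -(2)(0.4) = -0.8.]
Remaining roots from the quadratic factor 1 + (1.17) z + (0.4) z^2:
  Set 1 + (1.17) z + (0.4) z^2 = 0, i.e. a z^2 + b z + c = 0 with a = 0.4, b = 1.17, c = 1.
  Discriminant D = b^2 - 4ac = (1.17)^2 - 4*(0.4)*1 = 1.3689 - (1.6) = -0.2311.
  D < 0, so the roots are the complex-conjugate pair z = (-b +/- i sqrt(-D)) / (2a) = -1.4625 +/- 0.6009i.
  For a conjugate pair |z|^2 = z * conj(z) = (product of roots) = c/a = 1/(0.4) = 2.5, so |z| = sqrt(2.5) = 1.5811 for both roots.
Moduli of all roots: 0.5000, 1.5811, 1.5811.
All moduli strictly greater than 1? No.
Verdict: Not stationary.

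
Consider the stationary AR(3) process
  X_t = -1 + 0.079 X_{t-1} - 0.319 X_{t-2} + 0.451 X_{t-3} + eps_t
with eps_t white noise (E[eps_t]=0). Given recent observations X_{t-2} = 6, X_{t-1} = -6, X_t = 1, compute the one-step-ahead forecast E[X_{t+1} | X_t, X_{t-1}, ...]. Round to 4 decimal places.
E[X_{t+1} \mid \mathcal F_t] = 3.6990

For an AR(p) model X_t = c + sum_i phi_i X_{t-i} + eps_t, the
one-step-ahead conditional mean is
  E[X_{t+1} | X_t, ...] = c + sum_i phi_i X_{t+1-i}.
Substitute known values:
  E[X_{t+1} | ...] = -1 + (0.079) * (1) + (-0.319) * (-6) + (0.451) * (6)
                   = 3.6990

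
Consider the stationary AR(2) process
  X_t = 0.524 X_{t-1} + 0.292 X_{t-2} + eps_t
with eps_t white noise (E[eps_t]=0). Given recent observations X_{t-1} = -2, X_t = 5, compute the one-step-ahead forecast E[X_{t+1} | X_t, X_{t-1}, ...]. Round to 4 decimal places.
E[X_{t+1} \mid \mathcal F_t] = 2.0360

For an AR(p) model X_t = c + sum_i phi_i X_{t-i} + eps_t, the
one-step-ahead conditional mean is
  E[X_{t+1} | X_t, ...] = c + sum_i phi_i X_{t+1-i}.
Substitute known values:
  E[X_{t+1} | ...] = (0.524) * (5) + (0.292) * (-2)
                   = 2.0360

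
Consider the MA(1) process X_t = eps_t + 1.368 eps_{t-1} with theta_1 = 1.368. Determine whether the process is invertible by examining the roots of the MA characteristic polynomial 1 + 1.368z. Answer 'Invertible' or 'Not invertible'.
\text{Not invertible}

The MA(q) characteristic polynomial is P(z) = 1 + 1.368z.
Invertibility requires all roots to lie outside the unit circle, i.e. |z| > 1 for every root.
This is linear in z: 1 + (1.368) z = 0  =>  z = -1/(1.368) = -0.730994,  |z| = 0.730994.
Moduli of all roots: 0.7310.
All moduli strictly greater than 1? No.
Verdict: Not invertible.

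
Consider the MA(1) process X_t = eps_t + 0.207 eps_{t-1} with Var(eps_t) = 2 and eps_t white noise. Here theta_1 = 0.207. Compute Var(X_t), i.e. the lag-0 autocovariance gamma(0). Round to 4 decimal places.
\gamma(0) = 2.0857

For an MA(q) process X_t = eps_t + sum_i theta_i eps_{t-i} with
Var(eps_t) = sigma^2, the variance is
  gamma(0) = sigma^2 * (1 + sum_i theta_i^2).
  sum_i theta_i^2 = (0.207)^2 = 0.042849.
  gamma(0) = 2 * (1 + 0.042849) = 2 * 1.042849 = 2.085698, which rounds to 2.0857.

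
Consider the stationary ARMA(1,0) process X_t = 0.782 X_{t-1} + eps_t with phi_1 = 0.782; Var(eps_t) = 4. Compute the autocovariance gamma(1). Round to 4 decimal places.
\gamma(1) = 8.0520

Multiply the model equation by X_{t-k} and take expectations. With theta_0 = psi_0 = 1 and psi_j the MA(infinity) weights, this gives
  gamma(k) - sum_i phi_i gamma(k-i) = c_k,
  c_k = sigma^2 * sum_{j=k..q} theta_j psi_{j-k}   (c_k = 0 for k > q),
using gamma(-m) = gamma(m).
Pure AR (q = 0): c_0 = sigma^2 = 4, c_k = 0 for k >= 1.
Equations for k = 0 and k = 1 (AR order 1):
  gamma(0) = phi_1 gamma(1) + c_0
  gamma(1) = phi_1 gamma(0) + c_1
Substituting the second into the first: gamma(0) (1 - phi_1^2) = c_0 + phi_1 c_1, so
  gamma(0) = c_0 / (1 - phi_1^2) = 4 / (1 - (0.782)^2) = 4 / 0.388476 = 10.296646.
  gamma(1) = phi_1 gamma(0) = (0.782)(10.296646) = 8.051977.
Therefore gamma(1) = 8.0520 (to 4 decimal places).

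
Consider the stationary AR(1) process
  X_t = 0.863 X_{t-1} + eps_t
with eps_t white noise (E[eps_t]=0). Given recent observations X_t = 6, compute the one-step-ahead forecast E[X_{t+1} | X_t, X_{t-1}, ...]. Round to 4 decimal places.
E[X_{t+1} \mid \mathcal F_t] = 5.1780

For an AR(p) model X_t = c + sum_i phi_i X_{t-i} + eps_t, the
one-step-ahead conditional mean is
  E[X_{t+1} | X_t, ...] = c + sum_i phi_i X_{t+1-i}.
Substitute known values:
  E[X_{t+1} | ...] = (0.863) * (6)
                   = 5.1780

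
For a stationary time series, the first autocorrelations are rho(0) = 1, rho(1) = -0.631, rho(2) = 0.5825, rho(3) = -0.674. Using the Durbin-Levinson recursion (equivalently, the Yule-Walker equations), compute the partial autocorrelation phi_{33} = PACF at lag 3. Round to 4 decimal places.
\phi_{33} = -0.4139

The PACF at lag k is phi_{kk}, the last component of the solution
to the Yule-Walker system G_k phi = r_k where
  (G_k)_{ij} = rho(|i - j|), (r_k)_i = rho(i), i,j = 1..k.
Equivalently, Durbin-Levinson gives phi_{kk} iteratively:
  phi_{11} = rho(1)
  phi_{kk} = [rho(k) - sum_{j=1..k-1} phi_{k-1,j} rho(k-j)]
            / [1 - sum_{j=1..k-1} phi_{k-1,j} rho(j)],
  phi_{k,j} = phi_{k-1,j} - phi_{kk} phi_{k-1,k-j},  j = 1..k-1.
Step k = 1:
  phi_11 = rho(1) = -0.631.
Step k = 2:
  phi_22 = [rho(2) - phi_11 rho(1)] / [1 - phi_11 rho(1)] = [0.5825 - (-0.631)(-0.631)] / [1 - (-0.631)(-0.631)]
         = 0.184339 / 0.601839 = 0.306293.
  Update: phi_21 = phi_11 - phi_22 phi_11 = -0.631 - (0.306293)(-0.631) = -0.437729.
Step k = 3:
  phi_33 = [rho(3) - phi_21 rho(2) - phi_22 rho(1)] / [1 - phi_21 rho(1) - phi_22 rho(2)]
    numerator   = -0.674 - (-0.437729)(0.5825) - (0.306293)(-0.631) = -0.22575194
    denominator = 1 - (-0.437729)(-0.631) - (0.306293)(0.5825) = 0.54537728
  phi_33 = -0.22575194 / 0.54537728 = -0.4139.
Therefore phi_{33} = -0.4139.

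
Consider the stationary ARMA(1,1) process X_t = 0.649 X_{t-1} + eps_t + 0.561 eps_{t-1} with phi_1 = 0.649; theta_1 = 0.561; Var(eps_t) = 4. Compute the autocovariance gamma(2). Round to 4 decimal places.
\gamma(2) = 7.4030

Multiply the model equation by X_{t-k} and take expectations. With theta_0 = psi_0 = 1 and psi_j the MA(infinity) weights, this gives
  gamma(k) - sum_i phi_i gamma(k-i) = c_k,
  c_k = sigma^2 * sum_{j=k..q} theta_j psi_{j-k}   (c_k = 0 for k > q),
using gamma(-m) = gamma(m).
psi-weights needed (psi_j = theta_j + sum_i phi_i psi_{j-i}):
  psi_1 = theta_1 + phi_1 = 0.561 + (0.649) = 1.21
Right-hand sides:
  c_0 = sigma^2 (1 + theta_1 psi_1) = 4 * (1 + (0.561)(1.21)) = 4 * 1.67881 = 6.71524
  c_1 = sigma^2 theta_1 = 4 * (0.561) = 2.244
  c_2 = 0
Equations for k = 0 and k = 1 (AR order 1):
  gamma(0) = phi_1 gamma(1) + c_0
  gamma(1) = phi_1 gamma(0) + c_1
Substituting the second into the first: gamma(0) (1 - phi_1^2) = c_0 + phi_1 c_1, so
  gamma(0) = (c_0 + phi_1 c_1) / (1 - phi_1^2) = (6.71524 + (0.649)(2.244)) / (1 - (0.649)^2) = 8.171596 / 0.578799 = 14.118193.
  gamma(1) = phi_1 gamma(0) + c_1 = (0.649)(14.118193) + (2.244) = 11.406707.
For k = 2 (> q): gamma(2) = phi_1 gamma(1) = (0.649)(11.406707) = 7.402953.
Therefore gamma(2) = 7.4030 (to 4 decimal places).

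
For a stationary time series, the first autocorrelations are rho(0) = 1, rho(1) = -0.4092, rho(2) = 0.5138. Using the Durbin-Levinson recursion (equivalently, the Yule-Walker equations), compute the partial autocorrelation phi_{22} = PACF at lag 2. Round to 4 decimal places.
\phi_{22} = 0.4160

The PACF at lag k is phi_{kk}, the last component of the solution
to the Yule-Walker system G_k phi = r_k where
  (G_k)_{ij} = rho(|i - j|), (r_k)_i = rho(i), i,j = 1..k.
Equivalently, Durbin-Levinson gives phi_{kk} iteratively:
  phi_{11} = rho(1)
  phi_{kk} = [rho(k) - sum_{j=1..k-1} phi_{k-1,j} rho(k-j)]
            / [1 - sum_{j=1..k-1} phi_{k-1,j} rho(j)],
  phi_{k,j} = phi_{k-1,j} - phi_{kk} phi_{k-1,k-j},  j = 1..k-1.
Step k = 1:
  phi_11 = rho(1) = -0.4092.
Step k = 2:
  phi_22 = [rho(2) - phi_11 rho(1)] / [1 - phi_11 rho(1)] = [0.5138 - (-0.4092)(-0.4092)] / [1 - (-0.4092)(-0.4092)]
         = 0.34635536 / 0.83255536 = 0.416.
Therefore phi_{22} = 0.4160.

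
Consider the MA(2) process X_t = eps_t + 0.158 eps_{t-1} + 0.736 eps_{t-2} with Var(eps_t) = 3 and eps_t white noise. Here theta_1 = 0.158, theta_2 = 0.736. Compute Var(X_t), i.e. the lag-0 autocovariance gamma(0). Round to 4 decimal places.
\gamma(0) = 4.7000

For an MA(q) process X_t = eps_t + sum_i theta_i eps_{t-i} with
Var(eps_t) = sigma^2, the variance is
  gamma(0) = sigma^2 * (1 + sum_i theta_i^2).
  sum_i theta_i^2 = (0.158)^2 + (0.736)^2 = 0.024964 + 0.541696 = 0.56666.
  gamma(0) = 3 * (1 + 0.56666) = 3 * 1.56666 = 4.69998, which rounds to 4.7000.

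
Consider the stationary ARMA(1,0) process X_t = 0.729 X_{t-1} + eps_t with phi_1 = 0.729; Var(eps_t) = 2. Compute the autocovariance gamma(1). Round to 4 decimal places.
\gamma(1) = 3.1117

Multiply the model equation by X_{t-k} and take expectations. With theta_0 = psi_0 = 1 and psi_j the MA(infinity) weights, this gives
  gamma(k) - sum_i phi_i gamma(k-i) = c_k,
  c_k = sigma^2 * sum_{j=k..q} theta_j psi_{j-k}   (c_k = 0 for k > q),
using gamma(-m) = gamma(m).
Pure AR (q = 0): c_0 = sigma^2 = 2, c_k = 0 for k >= 1.
Equations for k = 0 and k = 1 (AR order 1):
  gamma(0) = phi_1 gamma(1) + c_0
  gamma(1) = phi_1 gamma(0) + c_1
Substituting the second into the first: gamma(0) (1 - phi_1^2) = c_0 + phi_1 c_1, so
  gamma(0) = c_0 / (1 - phi_1^2) = 2 / (1 - (0.729)^2) = 2 / 0.468559 = 4.268406.
  gamma(1) = phi_1 gamma(0) = (0.729)(4.268406) = 3.111668.
Therefore gamma(1) = 3.1117 (to 4 decimal places).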